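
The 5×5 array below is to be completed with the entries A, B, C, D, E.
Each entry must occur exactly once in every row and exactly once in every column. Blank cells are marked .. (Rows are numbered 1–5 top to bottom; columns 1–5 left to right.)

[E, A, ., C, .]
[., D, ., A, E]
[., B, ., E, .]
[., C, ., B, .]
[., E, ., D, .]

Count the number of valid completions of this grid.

Row 1, column 3: eliminating its row and column leaves {B, D}.
Row 1, column 5: eliminating its row and column leaves {B, D}.
Row 2, column 1: eliminating its row and column leaves {B, C}.
Row 2, column 3: eliminating its row and column leaves {B, C}.
Row 3, column 1: eliminating its row and column leaves {A, C, D}.
Row 3, column 3: eliminating its row and column leaves {A, C, D}.
Row 3, column 5: eliminating its row and column leaves {A, C, D}.
Row 4, column 1: eliminating its row and column leaves {A, D}.
Row 4, column 3: eliminating its row and column leaves {A, D, E}.
Row 4, column 5: eliminating its row and column leaves {A, D}.
Row 5, column 1: eliminating its row and column leaves {A, B, C}.
Row 5, column 3: eliminating its row and column leaves {A, B, C}.
Row 5, column 5: eliminating its row and column leaves {A, B, C}.
Enumerating the assignments across these blanks that avoid any row or column repeat gives 6 completions.

6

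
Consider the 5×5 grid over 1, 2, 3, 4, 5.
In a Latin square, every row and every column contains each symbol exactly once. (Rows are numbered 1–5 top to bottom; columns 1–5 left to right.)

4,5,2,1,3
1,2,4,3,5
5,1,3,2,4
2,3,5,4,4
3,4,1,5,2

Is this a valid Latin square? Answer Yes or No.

Row 4 contains 4 twice (at columns 4 and 5), so it is not a permutation.

No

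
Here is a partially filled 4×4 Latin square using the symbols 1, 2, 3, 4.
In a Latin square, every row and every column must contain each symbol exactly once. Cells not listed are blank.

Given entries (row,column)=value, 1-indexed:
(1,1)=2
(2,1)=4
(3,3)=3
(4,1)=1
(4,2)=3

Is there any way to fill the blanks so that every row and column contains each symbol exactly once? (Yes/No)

No

Row 3, column 1: row 3 together with column 1 already contain {1, 2, 3, 4} — every symbol — so nothing can go there. The grid has no valid completion.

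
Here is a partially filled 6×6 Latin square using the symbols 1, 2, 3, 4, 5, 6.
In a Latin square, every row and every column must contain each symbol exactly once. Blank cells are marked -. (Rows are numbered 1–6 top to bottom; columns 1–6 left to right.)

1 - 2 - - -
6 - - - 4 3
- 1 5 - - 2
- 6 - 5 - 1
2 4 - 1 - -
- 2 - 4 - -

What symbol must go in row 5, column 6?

5

Row 2, column 2: row 2 has {3, 4, 6} and column 2 has {1, 2, 4, 6}, leaving only 5.
Row 1, column 2: row 1 has {1, 2} and column 2 has {1, 2, 4, 5, 6}, leaving only 3.
Row 1, column 4: row 1 has {1, 2, 3} and column 4 has {1, 4, 5}, leaving only 6.
Row 1, column 5: row 1 has {1, 2, 3, 6} and column 5 has {4}, leaving only 5.
Row 1, column 6: row 1 has {1, 2, 3, 5, 6} and column 6 has {1, 2, 3}, leaving only 4.
Row 2, column 3: row 2 has {3, 4, 5, 6} and column 3 has {2, 5}, leaving only 1.
Row 2, column 4: row 2 has {1, 3, 4, 5, 6} and column 4 has {1, 4, 5, 6}, leaving only 2.
Row 3, column 4: row 3 has {1, 2, 5} and column 4 has {1, 2, 4, 5, 6}, leaving only 3.
Row 3, column 1: row 3 has {1, 2, 3, 5} and column 1 has {1, 2, 6}, leaving only 4.
Row 3, column 5: row 3 has {1, 2, 3, 4, 5} and column 5 has {4, 5}, leaving only 6.
Row 4, column 1: row 4 has {1, 5, 6} and column 1 has {1, 2, 4, 6}, leaving only 3.
Row 4, column 3: row 4 has {1, 3, 5, 6} and column 3 has {1, 2, 5}, leaving only 4.
Row 4, column 5: row 4 has {1, 3, 4, 5, 6} and column 5 has {4, 5, 6}, leaving only 2.
Row 5, column 5: row 5 has {1, 2, 4} and column 5 has {2, 4, 5, 6}, leaving only 3.
Row 5, column 3: row 5 has {1, 2, 3, 4} and column 3 has {1, 2, 4, 5}, leaving only 6.
Row 5 already has {1, 2, 3, 4, 6} and column 6 already has {1, 2, 3, 4}, so row 5, column 6 must be 5.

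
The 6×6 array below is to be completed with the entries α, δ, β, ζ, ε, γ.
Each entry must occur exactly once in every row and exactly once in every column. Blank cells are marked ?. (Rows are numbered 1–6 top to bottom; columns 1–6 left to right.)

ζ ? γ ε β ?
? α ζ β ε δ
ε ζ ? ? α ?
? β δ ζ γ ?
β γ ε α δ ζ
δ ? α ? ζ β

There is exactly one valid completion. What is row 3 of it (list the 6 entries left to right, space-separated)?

Row 3, column 3: row 3 has {α, ζ, ε} and column 3 has {α, δ, ζ, ε, γ}, leaving only β.
Row 3, column 6: row 3 has {α, β, ζ, ε} and column 6 has {δ, β, ζ}, leaving only γ.
Row 3, column 4: row 3 has {α, β, ζ, ε, γ} and column 4 has {α, β, ζ, ε}, leaving only δ.
So row 3 reads: ε ζ β δ α γ.

ε ζ β δ α γ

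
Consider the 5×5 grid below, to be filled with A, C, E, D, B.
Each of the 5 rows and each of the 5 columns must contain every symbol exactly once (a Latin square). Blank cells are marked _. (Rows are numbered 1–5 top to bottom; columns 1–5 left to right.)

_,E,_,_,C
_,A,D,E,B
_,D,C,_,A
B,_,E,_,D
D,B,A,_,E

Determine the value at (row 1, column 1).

Row 1 already has {C, E} and column 1 already has {D, B}, so row 1, column 1 must be A.

A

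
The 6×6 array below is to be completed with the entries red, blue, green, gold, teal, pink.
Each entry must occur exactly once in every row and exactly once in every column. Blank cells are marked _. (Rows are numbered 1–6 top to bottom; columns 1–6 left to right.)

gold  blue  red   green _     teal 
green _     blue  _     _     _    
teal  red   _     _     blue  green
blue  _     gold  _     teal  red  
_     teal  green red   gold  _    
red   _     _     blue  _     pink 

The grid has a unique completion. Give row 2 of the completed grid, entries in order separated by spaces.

Row 2, column 6: row 2 has {blue, green} and column 6 has {red, green, teal, pink}, leaving only gold.
Row 2, column 2: row 2 has {blue, green, gold} and column 2 has {red, blue, teal}, leaving only pink.
Row 2, column 4: row 2 has {blue, green, gold, pink} and column 4 has {red, blue, green}, leaving only teal.
Row 2, column 5: row 2 has {blue, green, gold, teal, pink} and column 5 has {blue, gold, teal}, leaving only red.
So row 2 reads: green pink blue teal red gold.

green pink blue teal red gold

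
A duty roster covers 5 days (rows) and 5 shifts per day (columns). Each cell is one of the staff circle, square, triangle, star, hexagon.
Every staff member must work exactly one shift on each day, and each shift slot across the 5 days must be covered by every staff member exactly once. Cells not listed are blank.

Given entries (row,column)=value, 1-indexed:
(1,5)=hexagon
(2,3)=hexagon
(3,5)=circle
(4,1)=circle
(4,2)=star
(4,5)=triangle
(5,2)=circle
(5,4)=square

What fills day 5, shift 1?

hexagon

Day 4, shift 3: day 4 has {circle, triangle, star} and shift 3 has {hexagon}, leaving only square.
Day 4, shift 4: day 4 has {circle, square, triangle, star} and shift 4 has {square}, leaving only hexagon.
Day 5, shift 5: day 5 has {circle, square} and shift 5 has {circle, triangle, hexagon}, leaving only star.
Day 2, shift 5: day 2 has {hexagon} and shift 5 has {circle, triangle, star, hexagon}, leaving only square.
Day 2, shift 2: day 2 has {square, hexagon} and shift 2 has {circle, star}, leaving only triangle.
Day 1, shift 2: day 1 has {hexagon} and shift 2 has {circle, triangle, star}, leaving only square.
Day 2, shift 1: day 2 has {square, triangle, hexagon} and shift 1 has {circle}, leaving only star.
Day 1, shift 1: day 1 has {square, hexagon} and shift 1 has {circle, star}, leaving only triangle.
Day 5 already has {circle, square, star} and shift 1 already has {circle, triangle, star}, so day 5, shift 1 must be hexagon.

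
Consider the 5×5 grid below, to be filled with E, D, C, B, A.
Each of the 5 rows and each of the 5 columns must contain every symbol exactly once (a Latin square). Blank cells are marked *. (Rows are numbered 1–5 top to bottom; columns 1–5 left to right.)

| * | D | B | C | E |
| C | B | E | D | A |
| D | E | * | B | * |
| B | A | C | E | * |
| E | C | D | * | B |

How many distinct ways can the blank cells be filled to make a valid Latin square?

1

Row 1, column 1: eliminating its row and column leaves {A}.
Row 3, column 3: eliminating its row and column leaves {A}.
Row 3, column 5: eliminating its row and column leaves {C}.
Row 4, column 5: eliminating its row and column leaves {D}.
Row 5, column 4: eliminating its row and column leaves {A}.
Only one assignment across all blanks avoids any row or column repeat, giving 1 completion.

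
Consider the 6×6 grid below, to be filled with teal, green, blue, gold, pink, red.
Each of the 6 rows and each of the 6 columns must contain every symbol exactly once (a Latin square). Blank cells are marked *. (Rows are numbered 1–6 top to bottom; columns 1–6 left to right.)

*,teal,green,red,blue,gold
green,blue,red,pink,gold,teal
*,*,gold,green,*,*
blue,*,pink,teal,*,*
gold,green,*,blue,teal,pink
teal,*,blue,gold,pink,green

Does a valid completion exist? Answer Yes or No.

Row 5, column 3: row 5 together with column 3 already contain {teal, green, blue, gold, pink, red} — every symbol — so nothing can go there. The grid has no valid completion.

No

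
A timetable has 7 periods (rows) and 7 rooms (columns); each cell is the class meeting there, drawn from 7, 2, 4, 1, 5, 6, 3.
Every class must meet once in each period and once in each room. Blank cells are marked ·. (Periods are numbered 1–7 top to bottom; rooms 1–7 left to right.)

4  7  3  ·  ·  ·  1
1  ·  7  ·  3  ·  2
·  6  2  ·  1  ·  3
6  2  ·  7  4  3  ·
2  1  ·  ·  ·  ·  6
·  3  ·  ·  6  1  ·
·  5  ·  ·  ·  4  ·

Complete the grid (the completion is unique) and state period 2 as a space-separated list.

Period 2, room 2: period 2 has {7, 2, 1, 3} and room 2 has {7, 2, 1, 5, 6, 3}, leaving only 4.
Period 4, room 7: period 4 has {7, 2, 4, 6, 3} and room 7 has {2, 1, 6, 3}, leaving only 5.
Period 4, room 3: period 4 has {7, 2, 4, 5, 6, 3} and room 3 has {7, 2, 3}, leaving only 1.
Period 7, room 3: period 7 has {4, 5} and room 3 has {7, 2, 1, 3}, leaving only 6.
Period 7, room 7: period 7 has {4, 5, 6} and room 7 has {2, 1, 5, 6, 3}, leaving only 7.
Period 6, room 7: period 6 has {1, 6, 3} and room 7 has {7, 2, 1, 5, 6, 3}, leaving only 4.
Period 6, room 3: period 6 has {4, 1, 6, 3} and room 3 has {7, 2, 1, 6, 3}, leaving only 5.
Period 5, room 3: period 5 has {2, 1, 6} and room 3 has {7, 2, 1, 5, 6, 3}, leaving only 4.
Period 6, room 1: period 6 has {4, 1, 5, 6, 3} and room 1 has {2, 4, 1, 6}, leaving only 7.
Period 3, room 1: period 3 has {2, 1, 6, 3} and room 1 has {7, 2, 4, 1, 6}, leaving only 5.
Period 3, room 4: period 3 has {2, 1, 5, 6, 3} and room 4 has {7}, leaving only 4.
Period 3, room 6: period 3 has {2, 4, 1, 5, 6, 3} and room 6 has {4, 1, 3}, leaving only 7.
Period 5, room 6: period 5 has {2, 4, 1, 6} and room 6 has {7, 4, 1, 3}, leaving only 5.
Period 2, room 6: period 2 has {7, 2, 4, 1, 3} and room 6 has {7, 4, 1, 5, 3}, leaving only 6.
Period 2, room 4: period 2 has {7, 2, 4, 1, 6, 3} and room 4 has {7, 4}, leaving only 5.
So period 2 reads: 1 4 7 5 3 6 2.

1 4 7 5 3 6 2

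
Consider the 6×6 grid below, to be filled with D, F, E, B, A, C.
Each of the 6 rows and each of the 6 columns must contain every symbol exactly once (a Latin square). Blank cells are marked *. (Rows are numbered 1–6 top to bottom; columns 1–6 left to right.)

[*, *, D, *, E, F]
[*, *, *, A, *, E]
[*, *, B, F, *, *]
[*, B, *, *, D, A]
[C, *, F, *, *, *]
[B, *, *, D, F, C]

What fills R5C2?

D

Row 1, column 1: row 1 has {D, F, E} and column 1 has {B, C}, leaving only A.
Row 1, column 2: row 1 has {D, F, E, A} and column 2 has {B}, leaving only C.
Row 1, column 4: row 1 has {D, F, E, A, C} and column 4 has {D, F, A}, leaving only B.
Row 2, column 3: row 2 has {E, A} and column 3 has {D, F, B}, leaving only C.
Row 2, column 5: row 2 has {E, A, C} and column 5 has {D, F, E}, leaving only B.
Row 3, column 6: row 3 has {F, B} and column 6 has {F, E, A, C}, leaving only D.
Row 3, column 1: row 3 has {D, F, B} and column 1 has {B, A, C}, leaving only E.
Row 3, column 2: row 3 has {D, F, E, B} and column 2 has {B, C}, leaving only A.
Row 3, column 5: row 3 has {D, F, E, B, A} and column 5 has {D, F, E, B}, leaving only C.
Row 4, column 1: row 4 has {D, B, A} and column 1 has {E, B, A, C}, leaving only F.
Row 2, column 1: row 2 has {E, B, A, C} and column 1 has {F, E, B, A, C}, leaving only D.
Row 2, column 2: row 2 has {D, E, B, A, C} and column 2 has {B, A, C}, leaving only F.
Row 4, column 3: row 4 has {D, F, B, A} and column 3 has {D, F, B, C}, leaving only E.
Row 4, column 4: row 4 has {D, F, E, B, A} and column 4 has {D, F, B, A}, leaving only C.
Row 5, column 4: row 5 has {F, C} and column 4 has {D, F, B, A, C}, leaving only E.
Row 5 already has {F, E, C} and column 2 already has {F, B, A, C}, so row 5, column 2 must be D.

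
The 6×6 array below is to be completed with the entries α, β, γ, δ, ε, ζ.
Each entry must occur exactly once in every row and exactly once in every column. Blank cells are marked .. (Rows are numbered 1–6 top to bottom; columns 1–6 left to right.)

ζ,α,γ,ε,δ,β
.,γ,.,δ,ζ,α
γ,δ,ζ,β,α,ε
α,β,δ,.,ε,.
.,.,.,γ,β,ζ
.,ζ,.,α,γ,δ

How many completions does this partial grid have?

Row 2, column 1: eliminating its row and column leaves {β, ε}.
Row 2, column 3: eliminating its row and column leaves {β, ε}.
Row 4, column 4: eliminating its row and column leaves {ζ}.
Row 4, column 6: eliminating its row and column leaves {γ}.
Row 5, column 1: eliminating its row and column leaves {δ, ε}.
Row 5, column 2: eliminating its row and column leaves {ε}.
Row 5, column 3: eliminating its row and column leaves {α, ε}.
Row 6, column 1: eliminating its row and column leaves {β, ε}.
Row 6, column 3: eliminating its row and column leaves {β, ε}.
Enumerating the assignments across these blanks that avoid any row or column repeat gives 2 completions.

2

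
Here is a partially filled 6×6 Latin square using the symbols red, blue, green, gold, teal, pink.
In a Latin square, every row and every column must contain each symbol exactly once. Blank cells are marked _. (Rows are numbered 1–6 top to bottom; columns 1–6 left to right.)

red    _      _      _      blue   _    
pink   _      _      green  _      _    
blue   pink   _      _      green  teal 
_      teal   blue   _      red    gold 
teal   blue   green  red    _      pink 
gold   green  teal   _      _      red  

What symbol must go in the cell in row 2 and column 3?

Row 1, column 2: row 1 has {red, blue} and column 2 has {blue, green, teal, pink}, leaving only gold.
Row 1, column 3: row 1 has {red, blue, gold} and column 3 has {blue, green, teal}, leaving only pink.
Row 1, column 4: row 1 has {red, blue, gold, pink} and column 4 has {red, green}, leaving only teal.
Row 1, column 6: row 1 has {red, blue, gold, teal, pink} and column 6 has {red, gold, teal, pink}, leaving only green.
Row 2, column 2: row 2 has {green, pink} and column 2 has {blue, green, gold, teal, pink}, leaving only red.
Row 2 already has {red, green, pink} and column 3 already has {blue, green, teal, pink}, so row 2, column 3 must be gold.

gold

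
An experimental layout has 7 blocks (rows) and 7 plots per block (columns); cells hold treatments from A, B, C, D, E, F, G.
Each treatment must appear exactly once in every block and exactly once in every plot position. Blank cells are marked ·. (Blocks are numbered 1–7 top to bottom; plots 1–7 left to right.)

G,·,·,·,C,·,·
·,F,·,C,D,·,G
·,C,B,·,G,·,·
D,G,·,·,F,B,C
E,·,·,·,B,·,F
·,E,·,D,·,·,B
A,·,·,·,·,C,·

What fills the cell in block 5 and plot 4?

G

Block 2, plot 1: block 2 has {C, D, F, G} and plot 1 has {A, D, E, G}, leaving only B.
Block 3, plot 1: block 3 has {B, C, G} and plot 1 has {A, B, D, E, G}, leaving only F.
Block 6, plot 1: block 6 has {B, D, E} and plot 1 has {A, B, D, E, F, G}, leaving only C.
Block 6, plot 5: block 6 has {B, C, D, E} and plot 5 has {B, C, D, F, G}, leaving only A.
Block 7, plot 5: block 7 has {A, C} and plot 5 has {A, B, C, D, F, G}, leaving only E.
Block 7, plot 7: block 7 has {A, C, E} and plot 7 has {B, C, F, G}, leaving only D.
Block 7, plot 2: block 7 has {A, C, D, E} and plot 2 has {C, E, F, G}, leaving only B.
Block 5, plot 4 is narrowed to {A, G}.
If it were A, then block 4, plot 4 would be left with no valid symbol.
So block 5, plot 4 must be G.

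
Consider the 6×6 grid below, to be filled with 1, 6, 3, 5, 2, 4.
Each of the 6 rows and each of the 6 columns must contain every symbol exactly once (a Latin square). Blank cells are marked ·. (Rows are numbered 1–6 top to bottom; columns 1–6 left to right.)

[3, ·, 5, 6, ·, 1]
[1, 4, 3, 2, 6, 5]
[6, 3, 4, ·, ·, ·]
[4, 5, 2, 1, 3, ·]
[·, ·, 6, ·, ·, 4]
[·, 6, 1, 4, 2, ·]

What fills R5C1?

2

Row 1, column 2: row 1 has {1, 6, 3, 5} and column 2 has {6, 3, 5, 4}, leaving only 2.
Row 1, column 5: row 1 has {1, 6, 3, 5, 2} and column 5 has {6, 3, 2}, leaving only 4.
Row 3, column 4: row 3 has {6, 3, 4} and column 4 has {1, 6, 2, 4}, leaving only 5.
Row 3, column 5: row 3 has {6, 3, 5, 4} and column 5 has {6, 3, 2, 4}, leaving only 1.
Row 3, column 6: row 3 has {1, 6, 3, 5, 4} and column 6 has {1, 5, 4}, leaving only 2.
Row 4, column 6: row 4 has {1, 3, 5, 2, 4} and column 6 has {1, 5, 2, 4}, leaving only 6.
Row 5, column 2: row 5 has {6, 4} and column 2 has {6, 3, 5, 2, 4}, leaving only 1.
Row 5, column 4: row 5 has {1, 6, 4} and column 4 has {1, 6, 5, 2, 4}, leaving only 3.
Row 5, column 5: row 5 has {1, 6, 3, 4} and column 5 has {1, 6, 3, 2, 4}, leaving only 5.
Row 5 already has {1, 6, 3, 5, 4} and column 1 already has {1, 6, 3, 4}, so row 5, column 1 must be 2.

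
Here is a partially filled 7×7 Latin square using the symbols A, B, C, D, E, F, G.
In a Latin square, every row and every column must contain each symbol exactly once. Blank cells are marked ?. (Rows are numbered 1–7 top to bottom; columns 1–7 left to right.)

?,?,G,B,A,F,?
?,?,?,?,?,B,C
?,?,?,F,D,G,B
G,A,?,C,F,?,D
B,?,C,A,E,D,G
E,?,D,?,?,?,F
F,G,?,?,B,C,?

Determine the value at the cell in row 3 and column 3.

Row 1, column 7: row 1 has {A, B, F, G} and column 7 has {B, C, D, F, G}, leaving only E.
Row 2, column 5: row 2 has {B, C} and column 5 has {A, B, D, E, F}, leaving only G.
Row 4, column 6: row 4 has {A, C, D, F, G} and column 6 has {B, C, D, F, G}, leaving only E.
Row 4, column 3: row 4 has {A, C, D, E, F, G} and column 3 has {C, D, G}, leaving only B.
Row 5, column 2: row 5 has {A, B, C, D, E, G} and column 2 has {A, G}, leaving only F.
Row 6, column 4: row 6 has {D, E, F} and column 4 has {A, B, C, F}, leaving only G.
Row 6, column 5: row 6 has {D, E, F, G} and column 5 has {A, B, D, E, F, G}, leaving only C.
Row 6, column 2: row 6 has {C, D, E, F, G} and column 2 has {A, F, G}, leaving only B.
Row 6, column 6: row 6 has {B, C, D, E, F, G} and column 6 has {B, C, D, E, F, G}, leaving only A.
Row 7, column 7: row 7 has {B, C, F, G} and column 7 has {B, C, D, E, F, G}, leaving only A.
Row 7, column 3: row 7 has {A, B, C, F, G} and column 3 has {B, C, D, G}, leaving only E.
Row 3 already has {B, D, F, G} and column 3 already has {B, C, D, E, G}, so row 3, column 3 must be A.

A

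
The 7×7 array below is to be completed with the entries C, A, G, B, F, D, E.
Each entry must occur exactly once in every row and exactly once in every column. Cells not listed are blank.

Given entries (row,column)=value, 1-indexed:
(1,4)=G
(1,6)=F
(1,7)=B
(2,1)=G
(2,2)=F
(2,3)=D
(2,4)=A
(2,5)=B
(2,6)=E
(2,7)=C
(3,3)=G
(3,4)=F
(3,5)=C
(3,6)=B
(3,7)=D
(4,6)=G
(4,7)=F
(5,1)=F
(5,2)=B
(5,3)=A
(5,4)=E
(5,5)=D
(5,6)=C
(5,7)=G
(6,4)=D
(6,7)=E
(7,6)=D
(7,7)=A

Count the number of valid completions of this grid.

Row 1, column 1: eliminating its row and column leaves {C, A, D, E}.
Row 1, column 2: eliminating its row and column leaves {C, A, D, E}.
Row 1, column 3: eliminating its row and column leaves {C, E}.
Row 1, column 5: eliminating its row and column leaves {A, E}.
Row 3, column 1: eliminating its row and column leaves {A, E}.
Row 3, column 2: eliminating its row and column leaves {A, E}.
Row 4, column 1: eliminating its row and column leaves {C, A, B, D, E}.
Row 4, column 2: eliminating its row and column leaves {C, A, D, E}.
Row 4, column 3: eliminating its row and column leaves {C, B, E}.
Row 4, column 4: eliminating its row and column leaves {C, B}.
Row 4, column 5: eliminating its row and column leaves {A, E}.
Row 6, column 1: eliminating its row and column leaves {C, A, B}.
Row 6, column 2: eliminating its row and column leaves {C, A, G}.
Row 6, column 3: eliminating its row and column leaves {C, B, F}.
Row 6, column 5: eliminating its row and column leaves {A, G, F}.
Row 6, column 6: eliminating its row and column leaves {A}.
Row 7, column 1: eliminating its row and column leaves {C, B, E}.
Row 7, column 2: eliminating its row and column leaves {C, G, E}.
Row 7, column 3: eliminating its row and column leaves {C, B, F, E}.
Row 7, column 4: eliminating its row and column leaves {C, B}.
Row 7, column 5: eliminating its row and column leaves {G, F, E}.
Enumerating the assignments across these blanks that avoid any row or column repeat gives 12 completions.

12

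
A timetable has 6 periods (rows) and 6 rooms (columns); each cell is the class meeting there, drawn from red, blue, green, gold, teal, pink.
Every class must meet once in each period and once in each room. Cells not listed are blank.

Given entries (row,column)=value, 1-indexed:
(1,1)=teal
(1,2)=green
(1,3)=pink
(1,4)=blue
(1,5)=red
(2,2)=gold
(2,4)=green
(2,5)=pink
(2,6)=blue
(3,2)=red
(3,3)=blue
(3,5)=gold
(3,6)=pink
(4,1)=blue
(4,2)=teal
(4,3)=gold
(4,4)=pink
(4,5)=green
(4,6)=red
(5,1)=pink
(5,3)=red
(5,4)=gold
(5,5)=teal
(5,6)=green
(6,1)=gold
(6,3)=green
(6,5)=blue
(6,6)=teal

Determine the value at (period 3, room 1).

green

Period 3 already has {red, blue, gold, pink} and room 1 already has {blue, gold, teal, pink}, so period 3, room 1 must be green.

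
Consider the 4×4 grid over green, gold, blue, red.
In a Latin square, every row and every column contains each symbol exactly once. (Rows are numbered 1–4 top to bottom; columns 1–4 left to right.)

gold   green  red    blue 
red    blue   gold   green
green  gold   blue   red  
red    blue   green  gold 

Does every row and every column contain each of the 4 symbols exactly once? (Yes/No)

Every row is a permutation, but column 2 contains blue twice (at rows 2 and 4).

No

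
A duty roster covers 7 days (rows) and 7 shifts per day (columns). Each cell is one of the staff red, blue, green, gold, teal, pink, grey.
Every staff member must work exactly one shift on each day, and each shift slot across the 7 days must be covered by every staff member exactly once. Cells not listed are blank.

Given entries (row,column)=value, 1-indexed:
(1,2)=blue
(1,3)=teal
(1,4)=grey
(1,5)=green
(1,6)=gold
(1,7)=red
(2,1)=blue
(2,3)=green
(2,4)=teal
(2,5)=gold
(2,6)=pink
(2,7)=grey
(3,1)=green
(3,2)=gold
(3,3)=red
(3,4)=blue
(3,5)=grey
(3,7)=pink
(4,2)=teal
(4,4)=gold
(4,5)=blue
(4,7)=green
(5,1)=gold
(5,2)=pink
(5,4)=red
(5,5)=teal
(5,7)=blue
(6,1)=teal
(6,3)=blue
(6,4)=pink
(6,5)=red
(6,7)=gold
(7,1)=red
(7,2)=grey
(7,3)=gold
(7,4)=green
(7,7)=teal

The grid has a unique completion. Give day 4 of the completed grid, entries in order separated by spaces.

grey teal pink gold blue red green

Day 1, shift 1: day 1 has {red, blue, green, gold, teal, grey} and shift 1 has {red, blue, green, gold, teal}, leaving only pink.
Day 4, shift 1: day 4 has {blue, green, gold, teal} and shift 1 has {red, blue, green, gold, teal, pink}, leaving only grey.
Day 4, shift 3: day 4 has {blue, green, gold, teal, grey} and shift 3 has {red, blue, green, gold, teal}, leaving only pink.
Day 4, shift 6: day 4 has {blue, green, gold, teal, pink, grey} and shift 6 has {gold, pink}, leaving only red.
So day 4 reads: grey teal pink gold blue red green.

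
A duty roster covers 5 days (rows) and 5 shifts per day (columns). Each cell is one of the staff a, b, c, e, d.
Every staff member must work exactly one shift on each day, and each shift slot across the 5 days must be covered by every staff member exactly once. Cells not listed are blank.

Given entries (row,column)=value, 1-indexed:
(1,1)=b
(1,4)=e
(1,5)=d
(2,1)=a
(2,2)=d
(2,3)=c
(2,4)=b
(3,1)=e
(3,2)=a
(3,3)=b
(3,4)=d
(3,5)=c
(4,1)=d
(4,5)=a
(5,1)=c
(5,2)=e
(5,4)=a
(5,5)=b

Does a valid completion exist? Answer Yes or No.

No day or shift among the givens repeats a symbol, and propagating forced cells runs into no contradiction.
One valid completion exists (for instance, b c a e d / a d c b e / e a b d c / d b e c a / c e d a b).

Yes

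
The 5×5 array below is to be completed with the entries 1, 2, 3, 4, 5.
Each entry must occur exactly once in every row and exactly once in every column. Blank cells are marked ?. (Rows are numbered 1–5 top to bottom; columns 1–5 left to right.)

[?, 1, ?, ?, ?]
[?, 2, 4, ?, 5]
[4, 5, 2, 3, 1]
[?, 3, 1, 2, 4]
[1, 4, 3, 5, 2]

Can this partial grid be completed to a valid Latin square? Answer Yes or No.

No row or column among the givens repeats a symbol, and propagating forced cells runs into no contradiction.
One valid completion exists (for instance, 2 1 5 4 3 / 3 2 4 1 5 / 4 5 2 3 1 / 5 3 1 2 4 / 1 4 3 5 2).

Yes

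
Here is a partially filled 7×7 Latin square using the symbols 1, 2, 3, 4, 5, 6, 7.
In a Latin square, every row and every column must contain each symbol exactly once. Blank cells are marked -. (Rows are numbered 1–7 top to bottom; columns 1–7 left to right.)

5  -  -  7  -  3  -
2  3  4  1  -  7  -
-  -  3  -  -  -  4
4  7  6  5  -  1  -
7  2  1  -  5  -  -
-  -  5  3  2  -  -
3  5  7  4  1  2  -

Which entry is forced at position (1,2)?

6

Row 1, column 3: row 1 has {3, 5, 7} and column 3 has {1, 3, 4, 5, 6, 7}, leaving only 2.
Row 2, column 5: row 2 has {1, 2, 3, 4, 7} and column 5 has {1, 2, 5}, leaving only 6.
Row 1, column 5: row 1 has {2, 3, 5, 7} and column 5 has {1, 2, 5, 6}, leaving only 4.
Row 2, column 7: row 2 has {1, 2, 3, 4, 6, 7} and column 7 has {4}, leaving only 5.
Row 3, column 5: row 3 has {3, 4} and column 5 has {1, 2, 4, 5, 6}, leaving only 7.
Row 4, column 5: row 4 has {1, 4, 5, 6, 7} and column 5 has {1, 2, 4, 5, 6, 7}, leaving only 3.
Row 4, column 7: row 4 has {1, 3, 4, 5, 6, 7} and column 7 has {4, 5}, leaving only 2.
Row 5, column 4: row 5 has {1, 2, 5, 7} and column 4 has {1, 3, 4, 5, 7}, leaving only 6.
Row 3, column 4: row 3 has {3, 4, 7} and column 4 has {1, 3, 4, 5, 6, 7}, leaving only 2.
Row 5, column 6: row 5 has {1, 2, 5, 6, 7} and column 6 has {1, 2, 3, 7}, leaving only 4.
Row 5, column 7: row 5 has {1, 2, 4, 5, 6, 7} and column 7 has {2, 4, 5}, leaving only 3.
Row 6, column 6: row 6 has {2, 3, 5} and column 6 has {1, 2, 3, 4, 7}, leaving only 6.
Row 3, column 6: row 3 has {2, 3, 4, 7} and column 6 has {1, 2, 3, 4, 6, 7}, leaving only 5.
Row 6, column 1: row 6 has {2, 3, 5, 6} and column 1 has {2, 3, 4, 5, 7}, leaving only 1.
Row 3, column 1: row 3 has {2, 3, 4, 5, 7} and column 1 has {1, 2, 3, 4, 5, 7}, leaving only 6.
Row 3, column 2: row 3 has {2, 3, 4, 5, 6, 7} and column 2 has {2, 3, 5, 7}, leaving only 1.
Row 1 already has {2, 3, 4, 5, 7} and column 2 already has {1, 2, 3, 5, 7}, so row 1, column 2 must be 6.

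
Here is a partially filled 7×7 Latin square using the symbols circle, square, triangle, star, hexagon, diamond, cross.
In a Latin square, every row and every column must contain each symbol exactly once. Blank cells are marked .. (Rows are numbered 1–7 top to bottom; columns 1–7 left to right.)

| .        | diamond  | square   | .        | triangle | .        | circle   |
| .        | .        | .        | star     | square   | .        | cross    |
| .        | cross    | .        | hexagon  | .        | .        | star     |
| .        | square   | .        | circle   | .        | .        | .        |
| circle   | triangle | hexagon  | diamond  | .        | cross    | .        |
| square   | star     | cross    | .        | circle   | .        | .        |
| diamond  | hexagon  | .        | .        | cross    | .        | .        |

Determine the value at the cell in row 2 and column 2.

Row 2 already has {square, star, cross} and column 2 already has {square, triangle, star, hexagon, diamond, cross}, so row 2, column 2 must be circle.

circle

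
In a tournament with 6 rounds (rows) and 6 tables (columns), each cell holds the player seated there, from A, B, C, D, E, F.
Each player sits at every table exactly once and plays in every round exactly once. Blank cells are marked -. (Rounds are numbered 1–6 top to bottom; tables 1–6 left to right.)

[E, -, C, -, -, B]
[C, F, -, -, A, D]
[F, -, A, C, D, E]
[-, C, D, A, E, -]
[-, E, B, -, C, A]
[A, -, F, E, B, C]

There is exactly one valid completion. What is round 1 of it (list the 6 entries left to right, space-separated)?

Round 1, table 5: round 1 has {B, C, E} and table 5 has {A, B, C, D, E}, leaving only F.
Round 1, table 4: round 1 has {B, C, E, F} and table 4 has {A, C, E}, leaving only D.
Round 1, table 2: round 1 has {B, C, D, E, F} and table 2 has {C, E, F}, leaving only A.
So round 1 reads: E A C D F B.

E A C D F B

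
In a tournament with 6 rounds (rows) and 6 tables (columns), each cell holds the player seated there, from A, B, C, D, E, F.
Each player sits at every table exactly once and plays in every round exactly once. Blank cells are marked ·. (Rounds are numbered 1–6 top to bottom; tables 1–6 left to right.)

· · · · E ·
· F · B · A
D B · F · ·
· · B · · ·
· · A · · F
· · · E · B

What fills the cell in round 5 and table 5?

Round 5, table 5 is narrowed to {B, C, D}.
If it were C, then round 6, table 5 would be left with no valid symbol.
If it were D, then round 6, table 5 would be left with no valid symbol.
So round 5, table 5 must be B.

B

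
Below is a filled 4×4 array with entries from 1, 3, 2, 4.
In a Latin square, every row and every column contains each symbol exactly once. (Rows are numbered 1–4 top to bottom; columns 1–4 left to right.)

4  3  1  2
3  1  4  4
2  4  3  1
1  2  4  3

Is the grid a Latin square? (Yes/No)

No

Row 2 contains 4 twice (at columns 3 and 4), so it is not a permutation.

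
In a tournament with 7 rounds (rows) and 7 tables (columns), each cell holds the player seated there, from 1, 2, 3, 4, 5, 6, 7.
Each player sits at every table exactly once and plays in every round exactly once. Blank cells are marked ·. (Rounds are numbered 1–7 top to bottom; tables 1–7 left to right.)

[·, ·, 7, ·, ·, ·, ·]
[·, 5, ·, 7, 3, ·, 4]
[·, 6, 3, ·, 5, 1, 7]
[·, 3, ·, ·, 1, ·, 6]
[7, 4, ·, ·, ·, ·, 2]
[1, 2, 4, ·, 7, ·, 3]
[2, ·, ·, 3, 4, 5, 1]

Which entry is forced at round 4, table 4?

Round 1, table 2: round 1 has {7} and table 2 has {2, 3, 4, 5, 6}, leaving only 1.
Round 1, table 7: round 1 has {1, 7} and table 7 has {1, 2, 3, 4, 6, 7}, leaving only 5.
Round 2, table 1: round 2 has {3, 4, 5, 7} and table 1 has {1, 2, 7}, leaving only 6.
Round 2, table 6: round 2 has {3, 4, 5, 6, 7} and table 6 has {1, 5}, leaving only 2.
Round 2, table 3: round 2 has {2, 3, 4, 5, 6, 7} and table 3 has {3, 4, 7}, leaving only 1.
Round 3, table 1: round 3 has {1, 3, 5, 6, 7} and table 1 has {1, 2, 6, 7}, leaving only 4.
Round 1, table 1: round 1 has {1, 5, 7} and table 1 has {1, 2, 4, 6, 7}, leaving only 3.
Round 3, table 4: round 3 has {1, 3, 4, 5, 6, 7} and table 4 has {3, 7}, leaving only 2.
Round 4, table 1: round 4 has {1, 3, 6} and table 1 has {1, 2, 3, 4, 6, 7}, leaving only 5.
Round 4 already has {1, 3, 5, 6} and table 4 already has {2, 3, 7}, so round 4, table 4 must be 4.

4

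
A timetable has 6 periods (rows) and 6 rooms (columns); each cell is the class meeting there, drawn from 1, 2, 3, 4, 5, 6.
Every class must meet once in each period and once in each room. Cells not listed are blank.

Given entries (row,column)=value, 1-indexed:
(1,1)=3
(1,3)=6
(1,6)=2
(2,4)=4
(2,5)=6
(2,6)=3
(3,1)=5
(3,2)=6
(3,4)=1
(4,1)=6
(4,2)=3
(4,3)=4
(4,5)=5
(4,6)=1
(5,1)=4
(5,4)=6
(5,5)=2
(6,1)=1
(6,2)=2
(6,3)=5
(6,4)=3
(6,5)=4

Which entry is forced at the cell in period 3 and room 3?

2

Period 1, room 4: period 1 has {2, 3, 6} and room 4 has {1, 3, 4, 6}, leaving only 5.
Period 1, room 5: period 1 has {2, 3, 5, 6} and room 5 has {2, 4, 5, 6}, leaving only 1.
Period 1, room 2: period 1 has {1, 2, 3, 5, 6} and room 2 has {2, 3, 6}, leaving only 4.
Period 2, room 1: period 2 has {3, 4, 6} and room 1 has {1, 3, 4, 5, 6}, leaving only 2.
Period 2, room 3: period 2 has {2, 3, 4, 6} and room 3 has {4, 5, 6}, leaving only 1.
Period 2, room 2: period 2 has {1, 2, 3, 4, 6} and room 2 has {2, 3, 4, 6}, leaving only 5.
Period 3, room 5: period 3 has {1, 5, 6} and room 5 has {1, 2, 4, 5, 6}, leaving only 3.
Period 3 already has {1, 3, 5, 6} and room 3 already has {1, 4, 5, 6}, so period 3, room 3 must be 2.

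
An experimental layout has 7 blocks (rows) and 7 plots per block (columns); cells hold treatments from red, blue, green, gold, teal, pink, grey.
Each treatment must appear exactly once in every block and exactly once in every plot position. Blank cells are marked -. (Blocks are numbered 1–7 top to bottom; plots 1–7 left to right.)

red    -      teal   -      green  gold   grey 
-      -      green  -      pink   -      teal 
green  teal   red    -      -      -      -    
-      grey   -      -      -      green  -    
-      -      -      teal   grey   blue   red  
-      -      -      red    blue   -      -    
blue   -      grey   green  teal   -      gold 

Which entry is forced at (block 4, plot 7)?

Block 3, plot 5: block 3 has {red, green, teal} and plot 5 has {blue, green, teal, pink, grey}, leaving only gold.
Block 4, plot 5: block 4 has {green, grey} and plot 5 has {blue, green, gold, teal, pink, grey}, leaving only red.
Block 4, plot 7 is narrowed to {blue, pink}.
If it were blue, then block 2, plot 4 would be left with no valid symbol.
So block 4, plot 7 must be pink.

pink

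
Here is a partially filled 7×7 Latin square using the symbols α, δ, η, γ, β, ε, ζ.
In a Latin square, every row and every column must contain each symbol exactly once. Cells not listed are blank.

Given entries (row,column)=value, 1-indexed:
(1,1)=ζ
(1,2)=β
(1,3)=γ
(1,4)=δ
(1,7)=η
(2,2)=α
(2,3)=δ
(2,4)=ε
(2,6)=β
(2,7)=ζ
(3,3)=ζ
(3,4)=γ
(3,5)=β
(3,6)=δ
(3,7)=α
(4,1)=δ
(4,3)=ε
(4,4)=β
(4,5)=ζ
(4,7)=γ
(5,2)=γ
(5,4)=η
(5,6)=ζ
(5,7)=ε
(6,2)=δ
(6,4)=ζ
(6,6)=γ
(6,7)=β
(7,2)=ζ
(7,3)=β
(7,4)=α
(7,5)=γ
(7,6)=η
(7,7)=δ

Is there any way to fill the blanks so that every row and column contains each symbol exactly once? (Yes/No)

No row or column among the givens repeats a symbol, and propagating forced cells runs into no contradiction.
One valid completion exists (for instance, ζ β γ δ α ε η / γ α δ ε η β ζ / η ε ζ γ β δ α / δ η ε β ζ α γ / β γ α η δ ζ ε / α δ η ζ ε γ β / ε ζ β α γ η δ).

Yes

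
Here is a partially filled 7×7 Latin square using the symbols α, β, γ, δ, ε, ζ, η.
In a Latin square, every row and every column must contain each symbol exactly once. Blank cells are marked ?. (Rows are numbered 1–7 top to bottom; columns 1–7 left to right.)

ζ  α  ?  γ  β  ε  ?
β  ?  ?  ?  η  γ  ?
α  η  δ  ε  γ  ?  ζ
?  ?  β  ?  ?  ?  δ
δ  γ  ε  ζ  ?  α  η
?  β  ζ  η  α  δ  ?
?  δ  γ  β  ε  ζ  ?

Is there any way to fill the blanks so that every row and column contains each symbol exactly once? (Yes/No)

No

Row 1, column 7: row 1 together with column 7 already contain {α, β, γ, δ, ε, ζ, η} — every symbol — so nothing can go there. The grid has no valid completion.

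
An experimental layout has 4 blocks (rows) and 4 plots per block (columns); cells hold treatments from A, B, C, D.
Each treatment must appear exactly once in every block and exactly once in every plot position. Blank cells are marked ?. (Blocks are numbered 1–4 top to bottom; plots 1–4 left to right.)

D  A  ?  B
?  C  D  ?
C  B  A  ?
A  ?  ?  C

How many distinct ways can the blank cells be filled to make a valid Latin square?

Block 1, plot 3: eliminating its block and plot leaves {C}.
Block 2, plot 1: eliminating its block and plot leaves {B}.
Block 2, plot 4: eliminating its block and plot leaves {A}.
Block 3, plot 4: eliminating its block and plot leaves {D}.
Block 4, plot 2: eliminating its block and plot leaves {D}.
Block 4, plot 3: eliminating its block and plot leaves {B}.
Only one assignment across all blanks avoids any block or plot repeat, giving 1 completion.

1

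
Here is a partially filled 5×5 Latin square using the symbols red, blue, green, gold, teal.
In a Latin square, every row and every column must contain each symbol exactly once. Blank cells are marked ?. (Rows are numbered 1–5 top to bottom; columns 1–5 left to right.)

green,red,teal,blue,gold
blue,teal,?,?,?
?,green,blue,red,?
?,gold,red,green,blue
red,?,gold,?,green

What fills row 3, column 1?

Row 2, column 3: row 2 has {blue, teal} and column 3 has {red, blue, gold, teal}, leaving only green.
Row 2, column 4: row 2 has {blue, green, teal} and column 4 has {red, blue, green}, leaving only gold.
Row 2, column 5: row 2 has {blue, green, gold, teal} and column 5 has {blue, green, gold}, leaving only red.
Row 3, column 5: row 3 has {red, blue, green} and column 5 has {red, blue, green, gold}, leaving only teal.
Row 3 already has {red, blue, green, teal} and column 1 already has {red, blue, green}, so row 3, column 1 must be gold.

gold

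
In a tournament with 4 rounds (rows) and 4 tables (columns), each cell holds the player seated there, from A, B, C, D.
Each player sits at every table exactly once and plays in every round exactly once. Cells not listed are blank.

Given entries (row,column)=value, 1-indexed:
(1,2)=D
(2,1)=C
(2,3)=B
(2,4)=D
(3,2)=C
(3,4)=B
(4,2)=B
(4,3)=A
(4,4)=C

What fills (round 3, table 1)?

A

Round 1, table 3: round 1 has {D} and table 3 has {A, B}, leaving only C.
Round 1, table 4: round 1 has {C, D} and table 4 has {B, C, D}, leaving only A.
Round 1, table 1: round 1 has {A, C, D} and table 1 has {C}, leaving only B.
Round 2, table 2: round 2 has {B, C, D} and table 2 has {B, C, D}, leaving only A.
Round 3, table 3: round 3 has {B, C} and table 3 has {A, B, C}, leaving only D.
Round 3 already has {B, C, D} and table 1 already has {B, C}, so round 3, table 1 must be A.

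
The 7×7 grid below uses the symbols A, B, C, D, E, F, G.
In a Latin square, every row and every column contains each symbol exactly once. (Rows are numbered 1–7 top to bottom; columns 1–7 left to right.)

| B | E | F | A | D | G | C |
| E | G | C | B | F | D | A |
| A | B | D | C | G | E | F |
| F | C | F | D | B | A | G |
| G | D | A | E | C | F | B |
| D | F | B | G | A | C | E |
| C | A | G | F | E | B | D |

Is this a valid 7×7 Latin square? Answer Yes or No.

Row 4 contains F twice (at columns 1 and 3), so it is not a permutation.

No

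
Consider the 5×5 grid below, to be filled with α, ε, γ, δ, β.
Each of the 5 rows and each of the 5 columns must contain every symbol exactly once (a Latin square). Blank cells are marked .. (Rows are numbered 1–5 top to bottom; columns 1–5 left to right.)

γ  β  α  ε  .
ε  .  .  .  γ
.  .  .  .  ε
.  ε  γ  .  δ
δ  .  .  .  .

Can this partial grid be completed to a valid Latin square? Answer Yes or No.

Row 1, column 5: row 1 together with column 5 already contain {α, ε, γ, δ, β} — every symbol — so nothing can go there. The grid has no valid completion.

No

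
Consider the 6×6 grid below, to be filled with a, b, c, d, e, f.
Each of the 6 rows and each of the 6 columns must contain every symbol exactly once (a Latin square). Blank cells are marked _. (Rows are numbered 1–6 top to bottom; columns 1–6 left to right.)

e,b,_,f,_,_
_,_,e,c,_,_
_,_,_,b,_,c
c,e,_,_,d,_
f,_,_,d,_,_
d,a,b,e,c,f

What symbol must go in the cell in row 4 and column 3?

f

Row 1, column 5: row 1 has {b, e, f} and column 5 has {c, d}, leaving only a.
Row 1, column 6: row 1 has {a, b, e, f} and column 6 has {c, f}, leaving only d.
Row 1, column 3: row 1 has {a, b, d, e, f} and column 3 has {b, e}, leaving only c.
Row 3, column 1: row 3 has {b, c} and column 1 has {c, d, e, f}, leaving only a.
Row 2, column 1: row 2 has {c, e} and column 1 has {a, c, d, e, f}, leaving only b.
Row 2, column 5: row 2 has {b, c, e} and column 5 has {a, c, d}, leaving only f.
Row 2, column 2: row 2 has {b, c, e, f} and column 2 has {a, b, e}, leaving only d.
Row 2, column 6: row 2 has {b, c, d, e, f} and column 6 has {c, d, f}, leaving only a.
Row 3, column 2: row 3 has {a, b, c} and column 2 has {a, b, d, e}, leaving only f.
Row 3, column 3: row 3 has {a, b, c, f} and column 3 has {b, c, e}, leaving only d.
Row 3, column 5: row 3 has {a, b, c, d, f} and column 5 has {a, c, d, f}, leaving only e.
Row 4, column 4: row 4 has {c, d, e} and column 4 has {b, c, d, e, f}, leaving only a.
Row 4 already has {a, c, d, e} and column 3 already has {b, c, d, e}, so row 4, column 3 must be f.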